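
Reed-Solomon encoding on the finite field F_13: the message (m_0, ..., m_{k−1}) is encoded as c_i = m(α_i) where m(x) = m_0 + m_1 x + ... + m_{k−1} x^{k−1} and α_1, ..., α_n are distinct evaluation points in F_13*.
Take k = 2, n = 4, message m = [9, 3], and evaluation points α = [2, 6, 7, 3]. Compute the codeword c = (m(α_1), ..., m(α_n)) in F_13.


c = [2, 1, 4, 5]

Message polynomial: m(x) = 9 + 3·x (mod 13).
For each evaluation point α_i, compute m(α_i) mod 13:
  α_1 = 2: Horner steps 3 → 2, so m(2) = 2.
  α_2 = 6: Horner steps 3 → 1, so m(6) = 1.
  α_3 = 7: Horner steps 3 → 4, so m(7) = 4.
  α_4 = 3: Horner steps 3 → 5, so m(3) = 5.
Codeword c = [2, 1, 4, 5] ∈ F_13^4.


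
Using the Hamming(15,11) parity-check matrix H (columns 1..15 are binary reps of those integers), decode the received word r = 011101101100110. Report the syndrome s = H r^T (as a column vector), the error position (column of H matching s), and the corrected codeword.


s = (0, 1, 0, 0)^T, error position = 4, corrected codeword c = 011001101100110

Compute s = H r^T mod 2 one row at a time:
  s_1 = 0 + 1 + 1 + 0 + 0 + 1 + 1 + 0 = 4 ≡ 0 (mod 2).
  s_2 = 1 + 0 + 1 + 1 + 0 + 1 + 1 + 0 = 5 ≡ 1 (mod 2).
  s_3 = 1 + 1 + 1 + 1 + 1 + 0 + 1 + 0 = 6 ≡ 0 (mod 2).
  s_4 = 0 + 1 + 0 + 1 + 1 + 0 + 1 + 0 = 4 ≡ 0 (mod 2).
s = (0, 1, 0, 0)^T — this equals column 4 of H (binary 0100), so error is at position 4.
Correct: flip bit 4 of r = 011101101100110 to get c = 011001101100110.


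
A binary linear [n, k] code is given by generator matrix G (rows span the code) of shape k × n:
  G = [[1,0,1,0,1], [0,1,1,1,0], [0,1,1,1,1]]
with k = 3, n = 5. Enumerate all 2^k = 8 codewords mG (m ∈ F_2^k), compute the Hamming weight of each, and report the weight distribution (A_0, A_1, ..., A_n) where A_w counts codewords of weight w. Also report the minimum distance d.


Weight distribution: A_0 = 1, A_1 = 1, A_2 = 1, A_3 = 3, A_4 = 2. Minimum distance d = 1.

Enumerate all 2^3 = 8 messages m ∈ F_2^3.
For each, compute codeword c = mG in F_2^5, then tally its weight.
  m = 000 → c = 00000, weight = 0.
  m = 100 → c = 10101, weight = 3.
  m = 010 → c = 01110, weight = 3.
  m = 110 → c = 11011, weight = 4.
  m = 001 → c = 01111, weight = 4.
  m = 101 → c = 11010, weight = 3.
  m = 011 → c = 00001, weight = 1.
  m = 111 → c = 10100, weight = 2.
Tally weights:
  weight 0: 1 codewords.
  weight 1: 1 codewords.
  weight 2: 1 codewords.
  weight 3: 3 codewords.
  weight 4: 2 codewords.
Minimum distance d = smallest w > 0 with A_w > 0 = 1.
Sanity: Σ A_w = 8 = 2^3 = 8 ✓.


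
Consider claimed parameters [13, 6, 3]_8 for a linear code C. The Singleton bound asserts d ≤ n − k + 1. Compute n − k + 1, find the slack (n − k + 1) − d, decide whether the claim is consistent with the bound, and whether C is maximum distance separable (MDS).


Singleton RHS = n − k + 1 = 8, slack = 5, bound satisfied, not MDS.

Singleton bound: d ≤ n − k + 1.
Here n = 13, k = 6, so n − k + 1 = 8.
Given d = 3, check d ≤ 8: YES.
Slack = (n − k + 1) − d = 5.
The code is NOT MDS (slack = 5 > 0).
Description: the claimed parameters are [13, 6, 3]_8; such a code would be non-MDS.


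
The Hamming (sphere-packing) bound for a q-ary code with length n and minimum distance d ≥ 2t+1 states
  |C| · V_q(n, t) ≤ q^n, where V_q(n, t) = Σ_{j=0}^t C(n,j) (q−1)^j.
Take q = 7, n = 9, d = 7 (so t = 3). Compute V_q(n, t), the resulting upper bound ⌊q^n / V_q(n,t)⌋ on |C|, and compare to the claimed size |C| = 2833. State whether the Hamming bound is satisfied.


V_q(n, t) = 19495, q^n = 40353607, Hamming bound = 2069, |C| = 2833 > bound (violated).

Step 1: Compute V_q(n, t) = Σ_{j=0}^3 C(n, j) (q−1)^j.
  j = 0: C(9,0)·(6)^0 = 1·1 = 1.
  j = 1: C(9,1)·(6)^1 = 9·6 = 54.
  j = 2: C(9,2)·(6)^2 = 36·36 = 1296.
  j = 3: C(9,3)·(6)^3 = 84·216 = 18144.
  V_q(n, t) = 1 + 54 + 1296 + 18144 = 19495.
Step 2: q^n = 7^9 = 40353607.
Step 3: Hamming bound ⌊q^n / V_q(n,t)⌋ = ⌊40353607/19495⌋ = 2069.
Step 4: Compare |C| = 2833 to 2069: violated.
The claimed |C| lies above the Hamming bound, so no 7-ary code of length 9 with d ≥ 7 can have 2833 codewords.


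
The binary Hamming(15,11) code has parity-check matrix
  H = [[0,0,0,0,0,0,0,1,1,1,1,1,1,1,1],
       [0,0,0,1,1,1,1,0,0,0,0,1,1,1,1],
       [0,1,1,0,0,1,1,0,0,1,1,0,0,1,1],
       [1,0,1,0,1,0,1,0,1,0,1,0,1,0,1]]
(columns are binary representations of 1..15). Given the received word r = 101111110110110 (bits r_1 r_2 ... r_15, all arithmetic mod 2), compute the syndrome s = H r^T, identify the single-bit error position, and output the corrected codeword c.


s = (1, 0, 0, 0)^T, error position = 8, corrected codeword c = 101111100110110

Compute s = H r^T mod 2 one row at a time:
  s_1 = 1 + 0 + 1 + 1 + 0 + 1 + 1 + 0 = 5 ≡ 1 (mod 2).
  s_2 = 1 + 1 + 1 + 1 + 0 + 1 + 1 + 0 = 6 ≡ 0 (mod 2).
  s_3 = 0 + 1 + 1 + 1 + 1 + 1 + 1 + 0 = 6 ≡ 0 (mod 2).
  s_4 = 1 + 1 + 1 + 1 + 0 + 1 + 1 + 0 = 6 ≡ 0 (mod 2).
s = (1, 0, 0, 0)^T — this equals column 8 of H (binary 1000), so error is at position 8.
Correct: flip bit 8 of r = 101111110110110 to get c = 101111100110110.


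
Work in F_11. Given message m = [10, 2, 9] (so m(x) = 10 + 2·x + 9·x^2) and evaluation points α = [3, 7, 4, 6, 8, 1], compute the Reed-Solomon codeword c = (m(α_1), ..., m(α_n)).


c = [9, 3, 8, 5, 8, 10]

Message polynomial: m(x) = 10 + 2·x + 9·x^2 (mod 11).
For each evaluation point α_i, compute m(α_i) mod 11:
  α_1 = 3: Horner steps 9 → 7 → 9, so m(3) = 9.
  α_2 = 7: Horner steps 9 → 10 → 3, so m(7) = 3.
  α_3 = 4: Horner steps 9 → 5 → 8, so m(4) = 8.
  α_4 = 6: Horner steps 9 → 1 → 5, so m(6) = 5.
  α_5 = 8: Horner steps 9 → 8 → 8, so m(8) = 8.
  α_6 = 1: Horner steps 9 → 0 → 10, so m(1) = 10.
Codeword c = [9, 3, 8, 5, 8, 10] ∈ F_11^6.


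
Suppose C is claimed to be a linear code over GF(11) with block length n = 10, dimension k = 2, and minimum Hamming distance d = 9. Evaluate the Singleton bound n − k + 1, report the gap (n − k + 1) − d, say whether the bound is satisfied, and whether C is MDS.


Singleton RHS = n − k + 1 = 9, slack = 0, bound satisfied, MDS.

Singleton bound: d ≤ n − k + 1.
Here n = 10, k = 2, so n − k + 1 = 9.
Given d = 9, check d ≤ 9: YES.
Slack = (n − k + 1) − d = 0.
The code is MDS (slack = 0).
Description: the claimed parameters are [10, 2, 9]_11; such a code would be MDS (meets Singleton bound).


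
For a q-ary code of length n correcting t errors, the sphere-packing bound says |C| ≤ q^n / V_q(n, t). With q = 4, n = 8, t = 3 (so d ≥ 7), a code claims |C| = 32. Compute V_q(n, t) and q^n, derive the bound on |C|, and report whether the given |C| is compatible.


V_q(n, t) = 1789, q^n = 65536, Hamming bound = 36, |C| = 32 ≤ bound (satisfied).

Step 1: Compute V_q(n, t) = Σ_{j=0}^3 C(n, j) (q−1)^j.
  j = 0: C(8,0)·(3)^0 = 1·1 = 1.
  j = 1: C(8,1)·(3)^1 = 8·3 = 24.
  j = 2: C(8,2)·(3)^2 = 28·9 = 252.
  j = 3: C(8,3)·(3)^3 = 56·27 = 1512.
  V_q(n, t) = 1 + 24 + 252 + 1512 = 1789.
Step 2: q^n = 4^8 = 65536.
Step 3: Hamming bound ⌊q^n / V_q(n,t)⌋ = ⌊65536/1789⌋ = 36.
Step 4: Compare |C| = 32 to 36: satisfied.
The claimed |C| lies below the Hamming bound.


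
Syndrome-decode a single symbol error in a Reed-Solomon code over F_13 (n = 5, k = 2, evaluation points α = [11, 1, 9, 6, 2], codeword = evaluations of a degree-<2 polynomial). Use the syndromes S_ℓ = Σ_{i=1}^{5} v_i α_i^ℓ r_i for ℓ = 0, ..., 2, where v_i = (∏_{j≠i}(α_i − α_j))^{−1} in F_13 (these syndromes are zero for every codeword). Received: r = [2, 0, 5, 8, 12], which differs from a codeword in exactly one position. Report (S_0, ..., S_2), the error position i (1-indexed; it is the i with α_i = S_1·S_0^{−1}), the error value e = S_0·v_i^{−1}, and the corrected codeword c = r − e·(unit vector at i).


S = (4, 5, 3), error at position 1, error magnitude e = 12, c = [3, 0, 5, 8, 12].

Step 1: column multipliers v_i = (∏_{j≠i}(α_i − α_j))^{−1} mod 13.
  i = 1 (α = 11): (11−1)(11−9)(11−6)(11−2) = 10·2·5·9 = 900 ≡ 3, so v_1 = 3^{−1} = 9 (mod 13).
  i = 2 (α = 1): (1−11)(1−9)(1−6)(1−2) = (−10)·(−8)·(−5)·(−1) = 400 ≡ 10, so v_2 = 10^{−1} = 4 (mod 13).
  i = 3 (α = 9): (9−11)(9−1)(9−6)(9−2) = (−2)·8·3·7 = −336 ≡ 2, so v_3 = 2^{−1} = 7 (mod 13).
  i = 4 (α = 6): (6−11)(6−1)(6−9)(6−2) = (−5)·5·(−3)·4 = 300 ≡ 1, so v_4 = 1^{−1} = 1 (mod 13).
  i = 5 (α = 2): (2−11)(2−1)(2−9)(2−6) = (−9)·1·(−7)·(−4) = −252 ≡ 8, so v_5 = 8^{−1} = 5 (mod 13).
  v = [9, 4, 7, 1, 5].
Step 2: syndromes of r = [2, 0, 5, 8, 12] (all sums mod 13).
  S_0 = Σ v_i r_i = 9·2 + 4·0 + 7·5 + 1·8 + 5·12 = 121 ≡ 4.
  S_1 = Σ v_i α_i r_i = 9·11·2 + 4·1·0 + 7·9·5 + 1·6·8 + 5·2·12 = 681 ≡ 5.
  α_i^2 mod 13 = [4, 1, 3, 10, 4].
  S_2 = Σ v_i α_i^2 r_i = 9·4·2 + 4·1·0 + 7·3·5 + 1·10·8 + 5·4·12 = 497 ≡ 3.
  S = (4, 5, 3) ≠ 0, so r is not a codeword (an error is present).
Step 3: locate the error. For a single error e at position i, S_ℓ = v_i·e·α_i^ℓ, so α_err = S_1/S_0.
  S_0^{−1} = 4^{−1} = 10 (mod 13), so α_err = 5·10 = 50 ≡ 11 = α_1. Error position i = 1.
  Consistency check: S_2/S_1 = 3·8 = 24 ≡ 11 = α_err ✓ (single-error assumption holds).
Step 4: error magnitude e = S_0/v_1 = S_0·∏_{j≠1}(α_1 − α_j) = 4·3 = 12 ≡ 12 (mod 13).
Step 5: correct position 1: c_1 = r_1 − e = 2 − 12 ≡ 3 (mod 13). Hence c = [3, 0, 5, 8, 12].
  Check: interpolating c through the α_i gives m(x) = 1 + 12·x (degree < 2) with m(α_i) = c_i for every i, so c is indeed a codeword.


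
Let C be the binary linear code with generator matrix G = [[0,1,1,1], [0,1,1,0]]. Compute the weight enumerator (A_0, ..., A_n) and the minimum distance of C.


Weight distribution: A_0 = 1, A_1 = 1, A_2 = 1, A_3 = 1. Minimum distance d = 1.

Enumerate all 2^2 = 4 messages m ∈ F_2^2.
For each, compute codeword c = mG in F_2^4, then tally its weight.
  m = 00 → c = 0000, weight = 0.
  m = 10 → c = 0111, weight = 3.
  m = 01 → c = 0110, weight = 2.
  m = 11 → c = 0001, weight = 1.
Tally weights:
  weight 0: 1 codewords.
  weight 1: 1 codewords.
  weight 2: 1 codewords.
  weight 3: 1 codewords.
Minimum distance d = smallest w > 0 with A_w > 0 = 1.
Sanity: Σ A_w = 4 = 2^2 = 4 ✓.


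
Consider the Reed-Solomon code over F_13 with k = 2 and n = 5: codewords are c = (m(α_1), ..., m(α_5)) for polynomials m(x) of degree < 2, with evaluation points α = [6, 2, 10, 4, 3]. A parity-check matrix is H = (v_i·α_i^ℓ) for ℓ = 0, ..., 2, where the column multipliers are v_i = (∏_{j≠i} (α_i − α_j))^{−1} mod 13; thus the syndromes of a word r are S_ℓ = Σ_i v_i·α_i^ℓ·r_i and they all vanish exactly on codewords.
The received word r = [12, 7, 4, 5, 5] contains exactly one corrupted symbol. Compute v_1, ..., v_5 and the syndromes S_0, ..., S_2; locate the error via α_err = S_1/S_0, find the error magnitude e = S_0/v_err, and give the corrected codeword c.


S = (12, 9, 10), error at position 4, error magnitude e = 2, c = [12, 7, 4, 3, 5].

Step 1: column multipliers v_i = (∏_{j≠i}(α_i − α_j))^{−1} mod 13.
  i = 1 (α = 6): (6−2)(6−10)(6−4)(6−3) = 4·(−4)·2·3 = −96 ≡ 8, so v_1 = 8^{−1} = 5 (mod 13).
  i = 2 (α = 2): (2−6)(2−10)(2−4)(2−3) = (−4)·(−8)·(−2)·(−1) = 64 ≡ 12, so v_2 = 12^{−1} = 12 (mod 13).
  i = 3 (α = 10): (10−6)(10−2)(10−4)(10−3) = 4·8·6·7 = 1344 ≡ 5, so v_3 = 5^{−1} = 8 (mod 13).
  i = 4 (α = 4): (4−6)(4−2)(4−10)(4−3) = (−2)·2·(−6)·1 = 24 ≡ 11, so v_4 = 11^{−1} = 6 (mod 13).
  i = 5 (α = 3): (3−6)(3−2)(3−10)(3−4) = (−3)·1·(−7)·(−1) = −21 ≡ 5, so v_5 = 5^{−1} = 8 (mod 13).
  v = [5, 12, 8, 6, 8].
Step 2: syndromes of r = [12, 7, 4, 5, 5] (all sums mod 13).
  S_0 = Σ v_i r_i = 5·12 + 12·7 + 8·4 + 6·5 + 8·5 = 246 ≡ 12.
  S_1 = Σ v_i α_i r_i = 5·6·12 + 12·2·7 + 8·10·4 + 6·4·5 + 8·3·5 = 1088 ≡ 9.
  α_i^2 mod 13 = [10, 4, 9, 3, 9].
  S_2 = Σ v_i α_i^2 r_i = 5·10·12 + 12·4·7 + 8·9·4 + 6·3·5 + 8·9·5 = 1674 ≡ 10.
  S = (12, 9, 10) ≠ 0, so r is not a codeword (an error is present).
Step 3: locate the error. For a single error e at position i, S_ℓ = v_i·e·α_i^ℓ, so α_err = S_1/S_0.
  S_0^{−1} = 12^{−1} = 12 (mod 13), so α_err = 9·12 = 108 ≡ 4 = α_4. Error position i = 4.
  Consistency check: S_2/S_1 = 10·3 = 30 ≡ 4 = α_err ✓ (single-error assumption holds).
Step 4: error magnitude e = S_0/v_4 = S_0·∏_{j≠4}(α_4 − α_j) = 12·11 = 132 ≡ 2 (mod 13).
Step 5: correct position 4: c_4 = r_4 − e = 5 − 2 ≡ 3 (mod 13). Hence c = [12, 7, 4, 3, 5].
  Check: interpolating c through the α_i gives m(x) = 11 + 11·x (degree < 2) with m(α_i) = c_i for every i, so c is indeed a codeword.


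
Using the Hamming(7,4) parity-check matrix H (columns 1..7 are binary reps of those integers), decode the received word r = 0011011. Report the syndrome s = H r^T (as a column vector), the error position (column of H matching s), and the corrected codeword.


s = (1, 1, 0)^T, error position = 6, corrected codeword c = 0011001

Compute s = H r^T mod 2 one row at a time:
  s_1 = 1 + 0 + 1 + 1 = 3 ≡ 1 (mod 2).
  s_2 = 0 + 1 + 1 + 1 = 3 ≡ 1 (mod 2).
  s_3 = 0 + 1 + 0 + 1 = 2 ≡ 0 (mod 2).
s = (1, 1, 0)^T — this equals column 6 of H (binary 110), so error is at position 6.
Correct: flip bit 6 of r = 0011011 to get c = 0011001.


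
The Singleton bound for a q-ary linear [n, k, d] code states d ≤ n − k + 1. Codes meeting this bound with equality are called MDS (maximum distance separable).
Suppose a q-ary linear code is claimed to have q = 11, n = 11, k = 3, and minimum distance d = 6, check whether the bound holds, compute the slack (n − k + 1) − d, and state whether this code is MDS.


Singleton RHS = n − k + 1 = 9, slack = 3, bound satisfied, not MDS.

Singleton bound: d ≤ n − k + 1.
Here n = 11, k = 3, so n − k + 1 = 9.
Given d = 6, check d ≤ 9: YES.
Slack = (n − k + 1) − d = 3.
The code is NOT MDS (slack = 3 > 0).
Description: the claimed parameters are [11, 3, 6]_11; such a code would be non-MDS.


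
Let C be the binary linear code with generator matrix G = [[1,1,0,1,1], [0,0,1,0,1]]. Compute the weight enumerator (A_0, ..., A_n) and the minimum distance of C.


Weight distribution: A_0 = 1, A_2 = 1, A_4 = 2. Minimum distance d = 2.

Enumerate all 2^2 = 4 messages m ∈ F_2^2.
For each, compute codeword c = mG in F_2^5, then tally its weight.
  m = 00 → c = 00000, weight = 0.
  m = 10 → c = 11011, weight = 4.
  m = 01 → c = 00101, weight = 2.
  m = 11 → c = 11110, weight = 4.
Tally weights:
  weight 0: 1 codewords.
  weight 2: 1 codewords.
  weight 4: 2 codewords.
Minimum distance d = smallest w > 0 with A_w > 0 = 2.
Sanity: Σ A_w = 4 = 2^2 = 4 ✓.


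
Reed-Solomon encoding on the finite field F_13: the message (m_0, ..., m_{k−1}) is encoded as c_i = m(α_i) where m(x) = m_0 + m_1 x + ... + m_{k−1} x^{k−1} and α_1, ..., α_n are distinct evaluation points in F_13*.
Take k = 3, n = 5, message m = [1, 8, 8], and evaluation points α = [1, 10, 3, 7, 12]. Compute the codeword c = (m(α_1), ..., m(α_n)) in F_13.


c = [4, 10, 6, 7, 1]

Message polynomial: m(x) = 1 + 8·x + 8·x^2 (mod 13).
For each evaluation point α_i, compute m(α_i) mod 13:
  α_1 = 1: Horner steps 8 → 3 → 4, so m(1) = 4.
  α_2 = 10: Horner steps 8 → 10 → 10, so m(10) = 10.
  α_3 = 3: Horner steps 8 → 6 → 6, so m(3) = 6.
  α_4 = 7: Horner steps 8 → 12 → 7, so m(7) = 7.
  α_5 = 12: Horner steps 8 → 0 → 1, so m(12) = 1.
Codeword c = [4, 10, 6, 7, 1] ∈ F_13^5.


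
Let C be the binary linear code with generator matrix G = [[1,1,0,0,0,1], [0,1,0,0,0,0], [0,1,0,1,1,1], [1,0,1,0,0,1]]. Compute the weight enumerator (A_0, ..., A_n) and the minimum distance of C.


Weight distribution: A_0 = 1, A_1 = 2, A_2 = 2, A_3 = 4, A_4 = 5, A_5 = 2. Minimum distance d = 1.

Enumerate all 2^4 = 16 messages m ∈ F_2^4.
For each, compute codeword c = mG in F_2^6, then tally its weight.
  m = 0000 → c = 000000, weight = 0.
  m = 1000 → c = 110001, weight = 3.
  m = 0100 → c = 010000, weight = 1.
  m = 1100 → c = 100001, weight = 2.
  m = 0010 → c = 010111, weight = 4.
  m = 1010 → c = 100110, weight = 3.
  m = 0110 → c = 000111, weight = 3.
  m = 1110 → c = 110110, weight = 4.
  m = 0001 → c = 101001, weight = 3.
  m = 1001 → c = 011000, weight = 2.
  m = 0101 → c = 111001, weight = 4.
  m = 1101 → c = 001000, weight = 1.
  m = 0011 → c = 111110, weight = 5.
  m = 1011 → c = 001111, weight = 4.
  m = 0111 → c = 101110, weight = 4.
  m = 1111 → c = 011111, weight = 5.
Tally weights:
  weight 0: 1 codewords.
  weight 1: 2 codewords.
  weight 2: 2 codewords.
  weight 3: 4 codewords.
  weight 4: 5 codewords.
  weight 5: 2 codewords.
Minimum distance d = smallest w > 0 with A_w > 0 = 1.
Sanity: Σ A_w = 16 = 2^4 = 16 ✓.


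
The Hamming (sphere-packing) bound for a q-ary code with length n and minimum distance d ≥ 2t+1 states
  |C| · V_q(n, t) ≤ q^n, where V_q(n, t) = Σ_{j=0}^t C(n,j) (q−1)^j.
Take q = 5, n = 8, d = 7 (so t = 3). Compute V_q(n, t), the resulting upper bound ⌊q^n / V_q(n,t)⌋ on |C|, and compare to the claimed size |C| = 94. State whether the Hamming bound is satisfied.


V_q(n, t) = 4065, q^n = 390625, Hamming bound = 96, |C| = 94 ≤ bound (satisfied).

Step 1: Compute V_q(n, t) = Σ_{j=0}^3 C(n, j) (q−1)^j.
  j = 0: C(8,0)·(4)^0 = 1·1 = 1.
  j = 1: C(8,1)·(4)^1 = 8·4 = 32.
  j = 2: C(8,2)·(4)^2 = 28·16 = 448.
  j = 3: C(8,3)·(4)^3 = 56·64 = 3584.
  V_q(n, t) = 1 + 32 + 448 + 3584 = 4065.
Step 2: q^n = 5^8 = 390625.
Step 3: Hamming bound ⌊q^n / V_q(n,t)⌋ = ⌊390625/4065⌋ = 96.
Step 4: Compare |C| = 94 to 96: satisfied.
The claimed |C| lies below the Hamming bound.


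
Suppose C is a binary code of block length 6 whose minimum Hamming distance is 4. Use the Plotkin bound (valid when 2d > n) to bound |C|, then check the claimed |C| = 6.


Plotkin bound M ≤ 4; given |C| = 6 > bound (violated).

Check applicability: 2d = 8, n = 6.
2d − n = 2 > 0, so Plotkin applies.
Compute d/(2d−n) = 4/2 ≈ 2.0000.
⌊d/(2d−n)⌋ = 2.
Plotkin bound: M ≤ 2·2 = 4.
Given |C| = 6, check: VIOLATED.
This |C| is above the Plotkin bound, so no binary code with n = 6, d = 4 and 6 codewords exists.


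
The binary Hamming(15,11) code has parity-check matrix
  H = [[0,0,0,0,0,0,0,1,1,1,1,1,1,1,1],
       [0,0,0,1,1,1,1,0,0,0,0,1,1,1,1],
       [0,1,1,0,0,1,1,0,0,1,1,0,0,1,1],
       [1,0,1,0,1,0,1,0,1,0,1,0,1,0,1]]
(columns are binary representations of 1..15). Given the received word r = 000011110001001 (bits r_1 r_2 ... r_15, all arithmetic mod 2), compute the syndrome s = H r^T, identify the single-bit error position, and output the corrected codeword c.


s = (1, 1, 1, 1)^T, error position = 15, corrected codeword c = 000011110001000

Compute s = H r^T mod 2 one row at a time:
  s_1 = 1 + 0 + 0 + 0 + 1 + 0 + 0 + 1 = 3 ≡ 1 (mod 2).
  s_2 = 0 + 1 + 1 + 1 + 1 + 0 + 0 + 1 = 5 ≡ 1 (mod 2).
  s_3 = 0 + 0 + 1 + 1 + 0 + 0 + 0 + 1 = 3 ≡ 1 (mod 2).
  s_4 = 0 + 0 + 1 + 1 + 0 + 0 + 0 + 1 = 3 ≡ 1 (mod 2).
s = (1, 1, 1, 1)^T — this equals column 15 of H (binary 1111), so error is at position 15.
Correct: flip bit 15 of r = 000011110001001 to get c = 000011110001000.


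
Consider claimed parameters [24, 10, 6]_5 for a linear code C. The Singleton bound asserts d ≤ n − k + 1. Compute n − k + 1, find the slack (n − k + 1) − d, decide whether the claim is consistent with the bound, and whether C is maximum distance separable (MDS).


Singleton RHS = n − k + 1 = 15, slack = 9, bound satisfied, not MDS.

Singleton bound: d ≤ n − k + 1.
Here n = 24, k = 10, so n − k + 1 = 15.
Given d = 6, check d ≤ 15: YES.
Slack = (n − k + 1) − d = 9.
The code is NOT MDS (slack = 9 > 0).
Description: the claimed parameters are [24, 10, 6]_5; such a code would be non-MDS.


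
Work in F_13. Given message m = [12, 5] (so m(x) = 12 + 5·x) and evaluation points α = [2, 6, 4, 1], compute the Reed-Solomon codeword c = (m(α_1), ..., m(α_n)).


c = [9, 3, 6, 4]

Message polynomial: m(x) = 12 + 5·x (mod 13).
For each evaluation point α_i, compute m(α_i) mod 13:
  α_1 = 2: Horner steps 5 → 9, so m(2) = 9.
  α_2 = 6: Horner steps 5 → 3, so m(6) = 3.
  α_3 = 4: Horner steps 5 → 6, so m(4) = 6.
  α_4 = 1: Horner steps 5 → 4, so m(1) = 4.
Codeword c = [9, 3, 6, 4] ∈ F_13^4.


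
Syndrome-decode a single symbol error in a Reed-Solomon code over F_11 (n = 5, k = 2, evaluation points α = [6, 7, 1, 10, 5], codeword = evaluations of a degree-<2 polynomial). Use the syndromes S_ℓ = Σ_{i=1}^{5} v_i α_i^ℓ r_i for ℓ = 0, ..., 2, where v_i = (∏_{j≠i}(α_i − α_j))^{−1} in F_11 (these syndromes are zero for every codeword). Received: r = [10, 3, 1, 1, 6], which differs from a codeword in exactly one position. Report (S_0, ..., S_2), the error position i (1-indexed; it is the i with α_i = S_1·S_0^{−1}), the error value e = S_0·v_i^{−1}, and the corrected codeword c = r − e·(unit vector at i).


S = (8, 3, 8), error at position 4, error magnitude e = 8, c = [10, 3, 1, 4, 6].

Step 1: column multipliers v_i = (∏_{j≠i}(α_i − α_j))^{−1} mod 11.
  i = 1 (α = 6): (6−7)(6−1)(6−10)(6−5) = (−1)·5·(−4)·1 = 20 ≡ 9, so v_1 = 9^{−1} = 5 (mod 11).
  i = 2 (α = 7): (7−6)(7−1)(7−10)(7−5) = 1·6·(−3)·2 = −36 ≡ 8, so v_2 = 8^{−1} = 7 (mod 11).
  i = 3 (α = 1): (1−6)(1−7)(1−10)(1−5) = (−5)·(−6)·(−9)·(−4) = 1080 ≡ 2, so v_3 = 2^{−1} = 6 (mod 11).
  i = 4 (α = 10): (10−6)(10−7)(10−1)(10−5) = 4·3·9·5 = 540 ≡ 1, so v_4 = 1^{−1} = 1 (mod 11).
  i = 5 (α = 5): (5−6)(5−7)(5−1)(5−10) = (−1)·(−2)·4·(−5) = −40 ≡ 4, so v_5 = 4^{−1} = 3 (mod 11).
  v = [5, 7, 6, 1, 3].
Step 2: syndromes of r = [10, 3, 1, 1, 6] (all sums mod 11).
  S_0 = Σ v_i r_i = 5·10 + 7·3 + 6·1 + 1·1 + 3·6 = 96 ≡ 8.
  S_1 = Σ v_i α_i r_i = 5·6·10 + 7·7·3 + 6·1·1 + 1·10·1 + 3·5·6 = 553 ≡ 3.
  α_i^2 mod 11 = [3, 5, 1, 1, 3].
  S_2 = Σ v_i α_i^2 r_i = 5·3·10 + 7·5·3 + 6·1·1 + 1·1·1 + 3·3·6 = 316 ≡ 8.
  S = (8, 3, 8) ≠ 0, so r is not a codeword (an error is present).
Step 3: locate the error. For a single error e at position i, S_ℓ = v_i·e·α_i^ℓ, so α_err = S_1/S_0.
  S_0^{−1} = 8^{−1} = 7 (mod 11), so α_err = 3·7 = 21 ≡ 10 = α_4. Error position i = 4.
  Consistency check: S_2/S_1 = 8·4 = 32 ≡ 10 = α_err ✓ (single-error assumption holds).
Step 4: error magnitude e = S_0/v_4 = S_0·∏_{j≠4}(α_4 − α_j) = 8·1 = 8 ≡ 8 (mod 11).
Step 5: correct position 4: c_4 = r_4 − e = 1 − 8 ≡ 4 (mod 11). Hence c = [10, 3, 1, 4, 6].
  Check: interpolating c through the α_i gives m(x) = 8 + 4·x (degree < 2) with m(α_i) = c_i for every i, so c is indeed a codeword.


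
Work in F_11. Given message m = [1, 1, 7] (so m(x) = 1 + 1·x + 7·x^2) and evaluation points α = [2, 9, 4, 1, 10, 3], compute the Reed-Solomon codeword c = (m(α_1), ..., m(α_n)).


c = [9, 5, 7, 9, 7, 1]

Message polynomial: m(x) = 1 + 1·x + 7·x^2 (mod 11).
For each evaluation point α_i, compute m(α_i) mod 11:
  α_1 = 2: Horner steps 7 → 4 → 9, so m(2) = 9.
  α_2 = 9: Horner steps 7 → 9 → 5, so m(9) = 5.
  α_3 = 4: Horner steps 7 → 7 → 7, so m(4) = 7.
  α_4 = 1: Horner steps 7 → 8 → 9, so m(1) = 9.
  α_5 = 10: Horner steps 7 → 5 → 7, so m(10) = 7.
  α_6 = 3: Horner steps 7 → 0 → 1, so m(3) = 1.
Codeword c = [9, 5, 7, 9, 7, 1] ∈ F_11^6.


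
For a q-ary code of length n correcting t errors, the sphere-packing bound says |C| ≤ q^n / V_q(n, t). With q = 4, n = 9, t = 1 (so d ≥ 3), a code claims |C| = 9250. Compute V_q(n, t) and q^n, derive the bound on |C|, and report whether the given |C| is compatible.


V_q(n, t) = 28, q^n = 262144, Hamming bound = 9362, |C| = 9250 ≤ bound (satisfied).

Step 1: Compute V_q(n, t) = Σ_{j=0}^1 C(n, j) (q−1)^j.
  j = 0: C(9,0)·(3)^0 = 1·1 = 1.
  j = 1: C(9,1)·(3)^1 = 9·3 = 27.
  V_q(n, t) = 1 + 27 = 28.
Step 2: q^n = 4^9 = 262144.
Step 3: Hamming bound ⌊q^n / V_q(n,t)⌋ = ⌊262144/28⌋ = 9362.
Step 4: Compare |C| = 9250 to 9362: satisfied.
The claimed |C| lies below the Hamming bound.


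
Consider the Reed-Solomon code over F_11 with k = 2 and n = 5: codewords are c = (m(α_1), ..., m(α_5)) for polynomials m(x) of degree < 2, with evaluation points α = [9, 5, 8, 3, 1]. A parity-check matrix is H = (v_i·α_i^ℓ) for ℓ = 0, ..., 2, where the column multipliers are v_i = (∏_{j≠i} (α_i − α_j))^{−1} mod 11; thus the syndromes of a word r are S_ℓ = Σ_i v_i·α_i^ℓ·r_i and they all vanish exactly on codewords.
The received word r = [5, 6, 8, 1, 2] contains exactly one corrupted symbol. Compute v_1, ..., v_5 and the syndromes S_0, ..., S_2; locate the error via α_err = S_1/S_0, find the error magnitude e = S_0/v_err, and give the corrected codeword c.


S = (9, 9, 9), error at position 5, error magnitude e = 6, c = [5, 6, 8, 1, 7].

Step 1: column multipliers v_i = (∏_{j≠i}(α_i − α_j))^{−1} mod 11.
  i = 1 (α = 9): (9−5)(9−8)(9−3)(9−1) = 4·1·6·8 = 192 ≡ 5, so v_1 = 5^{−1} = 9 (mod 11).
  i = 2 (α = 5): (5−9)(5−8)(5−3)(5−1) = (−4)·(−3)·2·4 = 96 ≡ 8, so v_2 = 8^{−1} = 7 (mod 11).
  i = 3 (α = 8): (8−9)(8−5)(8−3)(8−1) = (−1)·3·5·7 = −105 ≡ 5, so v_3 = 5^{−1} = 9 (mod 11).
  i = 4 (α = 3): (3−9)(3−5)(3−8)(3−1) = (−6)·(−2)·(−5)·2 = −120 ≡ 1, so v_4 = 1^{−1} = 1 (mod 11).
  i = 5 (α = 1): (1−9)(1−5)(1−8)(1−3) = (−8)·(−4)·(−7)·(−2) = 448 ≡ 8, so v_5 = 8^{−1} = 7 (mod 11).
  v = [9, 7, 9, 1, 7].
Step 2: syndromes of r = [5, 6, 8, 1, 2] (all sums mod 11).
  S_0 = Σ v_i r_i = 9·5 + 7·6 + 9·8 + 1·1 + 7·2 = 174 ≡ 9.
  S_1 = Σ v_i α_i r_i = 9·9·5 + 7·5·6 + 9·8·8 + 1·3·1 + 7·1·2 = 1208 ≡ 9.
  α_i^2 mod 11 = [4, 3, 9, 9, 1].
  S_2 = Σ v_i α_i^2 r_i = 9·4·5 + 7·3·6 + 9·9·8 + 1·9·1 + 7·1·2 = 977 ≡ 9.
  S = (9, 9, 9) ≠ 0, so r is not a codeword (an error is present).
Step 3: locate the error. For a single error e at position i, S_ℓ = v_i·e·α_i^ℓ, so α_err = S_1/S_0.
  S_0^{−1} = 9^{−1} = 5 (mod 11), so α_err = 9·5 = 45 ≡ 1 = α_5. Error position i = 5.
  Consistency check: S_2/S_1 = 9·5 = 45 ≡ 1 = α_err ✓ (single-error assumption holds).
Step 4: error magnitude e = S_0/v_5 = S_0·∏_{j≠5}(α_5 − α_j) = 9·8 = 72 ≡ 6 (mod 11).
Step 5: correct position 5: c_5 = r_5 − e = 2 − 6 ≡ 7 (mod 11). Hence c = [5, 6, 8, 1, 7].
  Check: interpolating c through the α_i gives m(x) = 10 + 8·x (degree < 2) with m(α_i) = c_i for every i, so c is indeed a codeword.


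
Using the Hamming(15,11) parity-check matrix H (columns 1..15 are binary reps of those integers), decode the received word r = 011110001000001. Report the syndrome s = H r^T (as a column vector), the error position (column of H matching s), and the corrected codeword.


s = (0, 1, 1, 0)^T, error position = 6, corrected codeword c = 011111001000001

Compute s = H r^T mod 2 one row at a time:
  s_1 = 0 + 1 + 0 + 0 + 0 + 0 + 0 + 1 = 2 ≡ 0 (mod 2).
  s_2 = 1 + 1 + 0 + 0 + 0 + 0 + 0 + 1 = 3 ≡ 1 (mod 2).
  s_3 = 1 + 1 + 0 + 0 + 0 + 0 + 0 + 1 = 3 ≡ 1 (mod 2).
  s_4 = 0 + 1 + 1 + 0 + 1 + 0 + 0 + 1 = 4 ≡ 0 (mod 2).
s = (0, 1, 1, 0)^T — this equals column 6 of H (binary 0110), so error is at position 6.
Correct: flip bit 6 of r = 011110001000001 to get c = 011111001000001.


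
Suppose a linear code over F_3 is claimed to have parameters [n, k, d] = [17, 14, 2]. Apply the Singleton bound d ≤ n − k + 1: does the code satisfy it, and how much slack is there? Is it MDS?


Singleton RHS = n − k + 1 = 4, slack = 2, bound satisfied, not MDS.

Singleton bound: d ≤ n − k + 1.
Here n = 17, k = 14, so n − k + 1 = 4.
Given d = 2, check d ≤ 4: YES.
Slack = (n − k + 1) − d = 2.
The code is NOT MDS (slack = 2 > 0).
Description: the claimed parameters are [17, 14, 2]_3; such a code would be non-MDS.


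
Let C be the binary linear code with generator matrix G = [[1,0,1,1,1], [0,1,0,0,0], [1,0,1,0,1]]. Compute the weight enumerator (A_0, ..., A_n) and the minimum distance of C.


Weight distribution: A_0 = 1, A_1 = 2, A_2 = 1, A_3 = 1, A_4 = 2, A_5 = 1. Minimum distance d = 1.

Enumerate all 2^3 = 8 messages m ∈ F_2^3.
For each, compute codeword c = mG in F_2^5, then tally its weight.
  m = 000 → c = 00000, weight = 0.
  m = 100 → c = 10111, weight = 4.
  m = 010 → c = 01000, weight = 1.
  m = 110 → c = 11111, weight = 5.
  m = 001 → c = 10101, weight = 3.
  m = 101 → c = 00010, weight = 1.
  m = 011 → c = 11101, weight = 4.
  m = 111 → c = 01010, weight = 2.
Tally weights:
  weight 0: 1 codewords.
  weight 1: 2 codewords.
  weight 2: 1 codewords.
  weight 3: 1 codewords.
  weight 4: 2 codewords.
  weight 5: 1 codewords.
Minimum distance d = smallest w > 0 with A_w > 0 = 1.
Sanity: Σ A_w = 8 = 2^3 = 8 ✓.


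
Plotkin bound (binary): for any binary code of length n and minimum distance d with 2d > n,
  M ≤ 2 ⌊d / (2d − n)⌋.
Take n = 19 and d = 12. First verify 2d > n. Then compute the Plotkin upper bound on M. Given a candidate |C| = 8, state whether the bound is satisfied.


Plotkin bound M ≤ 4; given |C| = 8 > bound (violated).

Check applicability: 2d = 24, n = 19.
2d − n = 5 > 0, so Plotkin applies.
Compute d/(2d−n) = 12/5 ≈ 2.4000.
⌊d/(2d−n)⌋ = 2.
Plotkin bound: M ≤ 2·2 = 4.
Given |C| = 8, check: VIOLATED.
This |C| is above the Plotkin bound, so no binary code with n = 19, d = 12 and 8 codewords exists.


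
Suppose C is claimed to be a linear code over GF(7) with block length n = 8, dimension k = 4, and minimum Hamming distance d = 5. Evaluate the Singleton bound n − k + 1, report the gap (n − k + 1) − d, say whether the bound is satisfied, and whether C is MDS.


Singleton RHS = n − k + 1 = 5, slack = 0, bound satisfied, MDS.

Singleton bound: d ≤ n − k + 1.
Here n = 8, k = 4, so n − k + 1 = 5.
Given d = 5, check d ≤ 5: YES.
Slack = (n − k + 1) − d = 0.
The code is MDS (slack = 0).
Description: the claimed parameters are [8, 4, 5]_7; such a code would be MDS (meets Singleton bound).


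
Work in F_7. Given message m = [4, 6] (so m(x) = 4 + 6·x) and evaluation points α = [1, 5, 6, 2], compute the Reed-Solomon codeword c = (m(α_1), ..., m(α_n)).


c = [3, 6, 5, 2]

Message polynomial: m(x) = 4 + 6·x (mod 7).
For each evaluation point α_i, compute m(α_i) mod 7:
  α_1 = 1: Horner steps 6 → 3, so m(1) = 3.
  α_2 = 5: Horner steps 6 → 6, so m(5) = 6.
  α_3 = 6: Horner steps 6 → 5, so m(6) = 5.
  α_4 = 2: Horner steps 6 → 2, so m(2) = 2.
Codeword c = [3, 6, 5, 2] ∈ F_7^4.


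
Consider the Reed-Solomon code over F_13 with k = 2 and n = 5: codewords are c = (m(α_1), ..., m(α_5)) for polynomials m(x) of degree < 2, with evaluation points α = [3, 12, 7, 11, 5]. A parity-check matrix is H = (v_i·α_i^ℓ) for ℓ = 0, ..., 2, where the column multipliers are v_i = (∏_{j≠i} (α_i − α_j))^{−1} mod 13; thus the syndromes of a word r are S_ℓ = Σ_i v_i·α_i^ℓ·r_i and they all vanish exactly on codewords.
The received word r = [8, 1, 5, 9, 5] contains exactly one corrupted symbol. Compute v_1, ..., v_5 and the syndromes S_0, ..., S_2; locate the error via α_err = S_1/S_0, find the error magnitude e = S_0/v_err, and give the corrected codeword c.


S = (4, 2, 1), error at position 3, error magnitude e = 3, c = [8, 1, 2, 9, 5].

Step 1: column multipliers v_i = (∏_{j≠i}(α_i − α_j))^{−1} mod 13.
  i = 1 (α = 3): (3−12)(3−7)(3−11)(3−5) = (−9)·(−4)·(−8)·(−2) = 576 ≡ 4, so v_1 = 4^{−1} = 10 (mod 13).
  i = 2 (α = 12): (12−3)(12−7)(12−11)(12−5) = 9·5·1·7 = 315 ≡ 3, so v_2 = 3^{−1} = 9 (mod 13).
  i = 3 (α = 7): (7−3)(7−12)(7−11)(7−5) = 4·(−5)·(−4)·2 = 160 ≡ 4, so v_3 = 4^{−1} = 10 (mod 13).
  i = 4 (α = 11): (11−3)(11−12)(11−7)(11−5) = 8·(−1)·4·6 = −192 ≡ 3, so v_4 = 3^{−1} = 9 (mod 13).
  i = 5 (α = 5): (5−3)(5−12)(5−7)(5−11) = 2·(−7)·(−2)·(−6) = −168 ≡ 1, so v_5 = 1^{−1} = 1 (mod 13).
  v = [10, 9, 10, 9, 1].
Step 2: syndromes of r = [8, 1, 5, 9, 5] (all sums mod 13).
  S_0 = Σ v_i r_i = 10·8 + 9·1 + 10·5 + 9·9 + 1·5 = 225 ≡ 4.
  S_1 = Σ v_i α_i r_i = 10·3·8 + 9·12·1 + 10·7·5 + 9·11·9 + 1·5·5 = 1614 ≡ 2.
  α_i^2 mod 13 = [9, 1, 10, 4, 12].
  S_2 = Σ v_i α_i^2 r_i = 10·9·8 + 9·1·1 + 10·10·5 + 9·4·9 + 1·12·5 = 1613 ≡ 1.
  S = (4, 2, 1) ≠ 0, so r is not a codeword (an error is present).
Step 3: locate the error. For a single error e at position i, S_ℓ = v_i·e·α_i^ℓ, so α_err = S_1/S_0.
  S_0^{−1} = 4^{−1} = 10 (mod 13), so α_err = 2·10 = 20 ≡ 7 = α_3. Error position i = 3.
  Consistency check: S_2/S_1 = 1·7 = 7 ≡ 7 = α_err ✓ (single-error assumption holds).
Step 4: error magnitude e = S_0/v_3 = S_0·∏_{j≠3}(α_3 − α_j) = 4·4 = 16 ≡ 3 (mod 13).
Step 5: correct position 3: c_3 = r_3 − e = 5 − 3 ≡ 2 (mod 13). Hence c = [8, 1, 2, 9, 5].
  Check: interpolating c through the α_i gives m(x) = 6 + 5·x (degree < 2) with m(α_i) = c_i for every i, so c is indeed a codeword.


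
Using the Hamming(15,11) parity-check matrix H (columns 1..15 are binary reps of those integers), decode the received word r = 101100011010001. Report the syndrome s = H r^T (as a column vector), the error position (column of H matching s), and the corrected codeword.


s = (0, 0, 1, 1)^T, error position = 3, corrected codeword c = 100100011010001

Compute s = H r^T mod 2 one row at a time:
  s_1 = 1 + 1 + 0 + 1 + 0 + 0 + 0 + 1 = 4 ≡ 0 (mod 2).
  s_2 = 1 + 0 + 0 + 0 + 0 + 0 + 0 + 1 = 2 ≡ 0 (mod 2).
  s_3 = 0 + 1 + 0 + 0 + 0 + 1 + 0 + 1 = 3 ≡ 1 (mod 2).
  s_4 = 1 + 1 + 0 + 0 + 1 + 1 + 0 + 1 = 5 ≡ 1 (mod 2).
s = (0, 0, 1, 1)^T — this equals column 3 of H (binary 0011), so error is at position 3.
Correct: flip bit 3 of r = 101100011010001 to get c = 100100011010001.


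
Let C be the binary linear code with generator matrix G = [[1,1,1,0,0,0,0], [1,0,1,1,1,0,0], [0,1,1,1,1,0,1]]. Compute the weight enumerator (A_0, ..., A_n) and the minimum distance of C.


Weight distribution: A_0 = 1, A_2 = 1, A_3 = 3, A_4 = 2, A_5 = 1. Minimum distance d = 2.

Enumerate all 2^3 = 8 messages m ∈ F_2^3.
For each, compute codeword c = mG in F_2^7, then tally its weight.
  m = 000 → c = 0000000, weight = 0.
  m = 100 → c = 1110000, weight = 3.
  m = 010 → c = 1011100, weight = 4.
  m = 110 → c = 0101100, weight = 3.
  m = 001 → c = 0111101, weight = 5.
  m = 101 → c = 1001101, weight = 4.
  m = 011 → c = 1100001, weight = 3.
  m = 111 → c = 0010001, weight = 2.
Tally weights:
  weight 0: 1 codewords.
  weight 2: 1 codewords.
  weight 3: 3 codewords.
  weight 4: 2 codewords.
  weight 5: 1 codewords.
Minimum distance d = smallest w > 0 with A_w > 0 = 2.
Sanity: Σ A_w = 8 = 2^3 = 8 ✓.


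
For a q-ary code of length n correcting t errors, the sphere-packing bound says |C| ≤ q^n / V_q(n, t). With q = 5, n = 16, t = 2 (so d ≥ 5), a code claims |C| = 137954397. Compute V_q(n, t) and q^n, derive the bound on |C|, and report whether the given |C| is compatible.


V_q(n, t) = 1985, q^n = 152587890625, Hamming bound = 76870473, |C| = 137954397 > bound (violated).

Step 1: Compute V_q(n, t) = Σ_{j=0}^2 C(n, j) (q−1)^j.
  j = 0: C(16,0)·(4)^0 = 1·1 = 1.
  j = 1: C(16,1)·(4)^1 = 16·4 = 64.
  j = 2: C(16,2)·(4)^2 = 120·16 = 1920.
  V_q(n, t) = 1 + 64 + 1920 = 1985.
Step 2: q^n = 5^16 = 152587890625.
Step 3: Hamming bound ⌊q^n / V_q(n,t)⌋ = ⌊152587890625/1985⌋ = 76870473.
Step 4: Compare |C| = 137954397 to 76870473: violated.
The claimed |C| lies above the Hamming bound, so no 5-ary code of length 16 with d ≥ 5 can have 137954397 codewords.


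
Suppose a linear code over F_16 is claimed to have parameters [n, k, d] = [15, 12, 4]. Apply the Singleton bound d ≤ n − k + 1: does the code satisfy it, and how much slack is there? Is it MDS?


Singleton RHS = n − k + 1 = 4, slack = 0, bound satisfied, MDS.

Singleton bound: d ≤ n − k + 1.
Here n = 15, k = 12, so n − k + 1 = 4.
Given d = 4, check d ≤ 4: YES.
Slack = (n − k + 1) − d = 0.
The code is MDS (slack = 0).
Description: the claimed parameters are [15, 12, 4]_16; such a code would be MDS (meets Singleton bound).


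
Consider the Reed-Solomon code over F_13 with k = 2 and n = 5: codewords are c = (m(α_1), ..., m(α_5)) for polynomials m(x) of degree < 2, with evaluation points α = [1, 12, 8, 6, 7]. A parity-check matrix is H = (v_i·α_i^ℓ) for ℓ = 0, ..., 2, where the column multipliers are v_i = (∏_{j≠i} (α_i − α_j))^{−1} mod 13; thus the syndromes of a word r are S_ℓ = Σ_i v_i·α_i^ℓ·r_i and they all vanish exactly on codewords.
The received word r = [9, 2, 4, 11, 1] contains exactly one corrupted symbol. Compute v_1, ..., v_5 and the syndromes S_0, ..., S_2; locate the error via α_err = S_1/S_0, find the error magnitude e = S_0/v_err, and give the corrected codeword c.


S = (11, 2, 11), error at position 2, error magnitude e = 12, c = [9, 3, 4, 11, 1].

Step 1: column multipliers v_i = (∏_{j≠i}(α_i − α_j))^{−1} mod 13.
  i = 1 (α = 1): (1−12)(1−8)(1−6)(1−7) = (−11)·(−7)·(−5)·(−6) = 2310 ≡ 9, so v_1 = 9^{−1} = 3 (mod 13).
  i = 2 (α = 12): (12−1)(12−8)(12−6)(12−7) = 11·4·6·5 = 1320 ≡ 7, so v_2 = 7^{−1} = 2 (mod 13).
  i = 3 (α = 8): (8−1)(8−12)(8−6)(8−7) = 7·(−4)·2·1 = −56 ≡ 9, so v_3 = 9^{−1} = 3 (mod 13).
  i = 4 (α = 6): (6−1)(6−12)(6−8)(6−7) = 5·(−6)·(−2)·(−1) = −60 ≡ 5, so v_4 = 5^{−1} = 8 (mod 13).
  i = 5 (α = 7): (7−1)(7−12)(7−8)(7−6) = 6·(−5)·(−1)·1 = 30 ≡ 4, so v_5 = 4^{−1} = 10 (mod 13).
  v = [3, 2, 3, 8, 10].
Step 2: syndromes of r = [9, 2, 4, 11, 1] (all sums mod 13).
  S_0 = Σ v_i r_i = 3·9 + 2·2 + 3·4 + 8·11 + 10·1 = 141 ≡ 11.
  S_1 = Σ v_i α_i r_i = 3·1·9 + 2·12·2 + 3·8·4 + 8·6·11 + 10·7·1 = 769 ≡ 2.
  α_i^2 mod 13 = [1, 1, 12, 10, 10].
  S_2 = Σ v_i α_i^2 r_i = 3·1·9 + 2·1·2 + 3·12·4 + 8·10·11 + 10·10·1 = 1155 ≡ 11.
  S = (11, 2, 11) ≠ 0, so r is not a codeword (an error is present).
Step 3: locate the error. For a single error e at position i, S_ℓ = v_i·e·α_i^ℓ, so α_err = S_1/S_0.
  S_0^{−1} = 11^{−1} = 6 (mod 13), so α_err = 2·6 = 12 ≡ 12 = α_2. Error position i = 2.
  Consistency check: S_2/S_1 = 11·7 = 77 ≡ 12 = α_err ✓ (single-error assumption holds).
Step 4: error magnitude e = S_0/v_2 = S_0·∏_{j≠2}(α_2 − α_j) = 11·7 = 77 ≡ 12 (mod 13).
Step 5: correct position 2: c_2 = r_2 − e = 2 − 12 ≡ 3 (mod 13). Hence c = [9, 3, 4, 11, 1].
  Check: interpolating c through the α_i gives m(x) = 6 + 3·x (degree < 2) with m(α_i) = c_i for every i, so c is indeed a codeword.


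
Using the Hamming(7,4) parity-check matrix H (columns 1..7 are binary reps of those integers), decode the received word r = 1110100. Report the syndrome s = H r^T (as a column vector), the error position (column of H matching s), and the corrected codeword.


s = (1, 0, 1)^T, error position = 5, corrected codeword c = 1110000

Compute s = H r^T mod 2 one row at a time:
  s_1 = 0 + 1 + 0 + 0 = 1 ≡ 1 (mod 2).
  s_2 = 1 + 1 + 0 + 0 = 2 ≡ 0 (mod 2).
  s_3 = 1 + 1 + 1 + 0 = 3 ≡ 1 (mod 2).
s = (1, 0, 1)^T — this equals column 5 of H (binary 101), so error is at position 5.
Correct: flip bit 5 of r = 1110100 to get c = 1110000.


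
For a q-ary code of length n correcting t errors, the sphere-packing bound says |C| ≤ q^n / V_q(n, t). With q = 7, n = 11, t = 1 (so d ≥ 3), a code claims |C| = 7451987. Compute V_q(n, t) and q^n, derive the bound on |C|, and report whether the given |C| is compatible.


V_q(n, t) = 67, q^n = 1977326743, Hamming bound = 29512339, |C| = 7451987 ≤ bound (satisfied).

Step 1: Compute V_q(n, t) = Σ_{j=0}^1 C(n, j) (q−1)^j.
  j = 0: C(11,0)·(6)^0 = 1·1 = 1.
  j = 1: C(11,1)·(6)^1 = 11·6 = 66.
  V_q(n, t) = 1 + 66 = 67.
Step 2: q^n = 7^11 = 1977326743.
Step 3: Hamming bound ⌊q^n / V_q(n,t)⌋ = ⌊1977326743/67⌋ = 29512339.
Step 4: Compare |C| = 7451987 to 29512339: satisfied.
The claimed |C| lies below the Hamming bound.
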